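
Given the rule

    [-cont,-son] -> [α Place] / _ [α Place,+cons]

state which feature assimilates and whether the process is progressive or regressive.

The shared variable α links the value of the place features (abbreviated [Place]) on the target to the same value on the neighbouring segment, so place is the feature that assimilates.
The conditioning segment sits to the right of the focus bar, meaning the trigger follows the segment that changes — regressive assimilation.

regressive place assimilation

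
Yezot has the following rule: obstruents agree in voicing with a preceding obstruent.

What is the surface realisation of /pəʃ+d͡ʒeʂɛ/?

[pəʃt͡ʃeʂɛ]

The rule targets /d͡ʒ/ (voiced postalveolar affricate), which sits after the trigger /ʃ/ (voiceless).
The voiceless postalveolar affricate is [t͡ʃ], so /d͡ʒ/ → [t͡ʃ].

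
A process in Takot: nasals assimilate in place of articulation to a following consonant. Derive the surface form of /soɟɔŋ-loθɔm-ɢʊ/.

/ŋ/ is a voiced velar nasal. The following trigger /l/ is alveolar, so /ŋ/ must become alveolar as well.
Changing only its place to alveolar gives [n] — the voiced alveolar nasal.
The same rule applies at the second boundary: /m/ → [ɴ] next to /ɢ/.

[soɟɔnloθɔɴɢʊ]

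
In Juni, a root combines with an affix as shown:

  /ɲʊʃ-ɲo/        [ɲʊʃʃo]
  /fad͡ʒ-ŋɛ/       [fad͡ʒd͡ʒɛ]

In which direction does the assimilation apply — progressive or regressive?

progressive

Comparing underlying and surface forms, /ɲ/ → [ʃ] is the alternation; the neighbouring /ʃ/ is constant.
The output [ʃ] is identical to the trigger /ʃ/ — every feature (place, manner, voicing) has been copied — so this is total assimilation.
The other form behaves the same way: /ŋ/ → [d͡ʒ] after /d͡ʒ/ — in each case the output is a copy of the preceding consonant.
Since the segment that changes follows the conditioning segment, the assimilation is progressive.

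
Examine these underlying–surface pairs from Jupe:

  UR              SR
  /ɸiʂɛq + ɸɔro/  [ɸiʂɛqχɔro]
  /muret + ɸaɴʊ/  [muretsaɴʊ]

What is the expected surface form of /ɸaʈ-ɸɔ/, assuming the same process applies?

[ɸaʈʂɔ]

The data show progressive place assimilation: /ɸ/ → [χ] after /q/; /ɸ/ → [s] after /t/. In each pair only place changes, matching the preceding consonant, while manner and voice stay constant.
The rule targets /ɸ/ (voiceless bilabial fricative), which sits after the trigger /ʈ/ (retroflex).
Changing only its place to retroflex gives [ʂ] — the voiceless retroflex fricative.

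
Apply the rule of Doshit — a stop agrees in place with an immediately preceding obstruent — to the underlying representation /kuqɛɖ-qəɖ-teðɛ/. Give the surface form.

The rule targets /q/ (voiceless uvular stop), which sits after the trigger /ɖ/ (retroflex).
The voiceless retroflex stop is [ʈ], so /q/ → [ʈ].
The same rule applies at the second boundary: /t/ → [ʈ] next to /ɖ/.

[kuqɛɖʈəɖʈeðɛ]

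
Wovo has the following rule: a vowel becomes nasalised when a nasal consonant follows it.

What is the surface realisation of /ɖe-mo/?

/e/ sits next to the nasal /m/ and is therefore nasalised to [ẽ].

[ɖẽmo]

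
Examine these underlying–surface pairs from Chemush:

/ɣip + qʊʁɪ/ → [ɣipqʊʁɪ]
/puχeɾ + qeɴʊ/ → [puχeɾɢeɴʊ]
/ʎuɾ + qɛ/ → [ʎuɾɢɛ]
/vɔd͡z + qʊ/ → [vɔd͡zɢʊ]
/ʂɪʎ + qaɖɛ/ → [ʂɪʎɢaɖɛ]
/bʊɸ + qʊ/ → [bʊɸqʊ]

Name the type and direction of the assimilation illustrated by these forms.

progressive voicing assimilation

Underlying /q/ is realised as [ɢ] next to /ɾ/; /ɾ/ itself does not change.
/q/ is voiceless while /ɾ/ is voiced; the output [ɢ] is voiced, matching the trigger — so the feature that spreads is voicing.
Place and manner are unchanged, so the assimilation is partial, not total.
The other alternating forms pattern the same way: /q/ → [ɢ] after /d͡z/ (voiceless → voiced, matching voiced); /q/ → [ɢ] after /ʎ/ (voiceless → voiced, matching voiced) — only voicing changes, and always toward the preceding segment.
No alternation appears in [ɣipqʊʁɪ], [bʊɸqʊ]: there the adjacent consonants already agree in voicing (/q/ and /p/ are both voiceless; /q/ and /ɸ/ are both voiceless), so these forms are consistent with the same rule.
The trigger is the preceding segment, so the direction is progressive (perseverative).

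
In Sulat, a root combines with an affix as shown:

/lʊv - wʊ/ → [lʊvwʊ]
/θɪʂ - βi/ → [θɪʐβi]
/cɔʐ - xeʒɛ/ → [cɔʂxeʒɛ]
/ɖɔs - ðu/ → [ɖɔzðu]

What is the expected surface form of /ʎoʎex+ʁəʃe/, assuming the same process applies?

The data show regressive voicing assimilation: /ʂ/ → [ʐ] before /β/; /ʐ/ → [ʂ] before /x/; /s/ → [z] before /ð/. In each pair only voicing changes, matching the following consonant, while place and manner stay constant.
Nothing changes in [lʊvwʊ]: there the adjacent consonants already agree in voicing (/v/ and /w/ are both voiced), so this form is consistent with the same rule.
/x/ is a voiceless velar fricative. The following trigger /ʁ/ is voiced, so /x/ must become voiced as well.
Changing only its voicing to voiced gives [ɣ] — the voiced velar fricative.

[ʎoʎeɣʁəʃe]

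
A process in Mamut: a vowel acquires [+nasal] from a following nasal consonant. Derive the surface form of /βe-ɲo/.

The vowel /e/ is adjacent to the following nasal /ɲ/, so it acquires [+nasal] and surfaces as [ẽ].

[βẽɲo]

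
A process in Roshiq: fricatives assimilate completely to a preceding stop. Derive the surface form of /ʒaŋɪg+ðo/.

/ð/ is the segment targeted by the rule; it sits immediately after /g/, so it assimilates completely and surfaces as [g].

[ʒaŋɪggo]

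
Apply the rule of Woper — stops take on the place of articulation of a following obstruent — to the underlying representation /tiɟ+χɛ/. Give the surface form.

[tiɢχɛ]

/ɟ/ is a voiced palatal stop. The following trigger /χ/ is uvular, so /ɟ/ must become uvular as well.
Changing only its place to uvular gives [ɢ] — the voiced uvular stop.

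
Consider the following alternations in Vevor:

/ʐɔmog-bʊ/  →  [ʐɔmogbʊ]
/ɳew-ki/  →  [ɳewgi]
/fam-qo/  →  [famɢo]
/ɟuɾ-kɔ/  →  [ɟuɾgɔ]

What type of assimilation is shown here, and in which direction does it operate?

progressive voicing assimilation

Comparing underlying and surface forms, /k/ → [g] is the alternation; the neighbouring /w/ is constant.
/k/ is voiceless while /w/ is voiced; the output [g] is voiced, matching the trigger — so the feature that spreads is voicing.
Place and manner are unchanged, so the assimilation is partial, not total.
The other alternating forms pattern the same way: /q/ → [ɢ] after /m/ (voiceless → voiced, matching voiced); /k/ → [g] after /ɾ/ (voiceless → voiced, matching voiced) — only voicing changes, and always toward the preceding segment.
No alternation appears in [ʐɔmogbʊ]: there the adjacent consonants already agree in voicing (/b/ and /g/ are both voiced), so this form is consistent with the same rule.
Since the segment that changes follows the conditioning segment, the assimilation is progressive.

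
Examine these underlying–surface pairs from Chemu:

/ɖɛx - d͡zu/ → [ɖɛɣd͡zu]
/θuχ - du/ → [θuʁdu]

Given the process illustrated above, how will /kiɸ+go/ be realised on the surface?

[kiβgo]

The data show regressive voicing assimilation: /x/ → [ɣ] before /d͡z/; /χ/ → [ʁ] before /d/. In each pair only voicing changes, matching the following consonant, while place and manner stay constant.
/ɸ/ is a voiceless bilabial fricative. The following trigger /g/ is voiced, so /ɸ/ must become voiced as well.
The voiced bilabial fricative is [β], so /ɸ/ → [β].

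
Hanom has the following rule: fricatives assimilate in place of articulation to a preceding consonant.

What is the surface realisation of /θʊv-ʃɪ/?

/ʃ/ is a voiceless postalveolar fricative. The preceding trigger /v/ is labiodental, so /ʃ/ must become labiodental as well.
A voiceless labiodental fricative is [f], so the surface segment is [f].

[θʊvfɪ]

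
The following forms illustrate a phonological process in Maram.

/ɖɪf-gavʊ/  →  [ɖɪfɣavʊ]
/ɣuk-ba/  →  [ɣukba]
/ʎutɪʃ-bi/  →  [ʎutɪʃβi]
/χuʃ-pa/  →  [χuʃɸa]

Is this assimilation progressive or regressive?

progressive

Comparing underlying and surface forms, /g/ → [ɣ] is the alternation; the neighbouring /f/ is constant.
The change stop → fricative matches the manner of the preceding /f/, identifying this as manner assimilation.
The other alternating forms pattern the same way: /b/ → [β] after /ʃ/ (stop → fricative, matching a fricative); /p/ → [ɸ] after /ʃ/ (stop → fricative, matching a fricative) — only manner changes, and always toward the preceding segment.
No alternation appears in [ɣukba]: there the adjacent consonants already agree in manner (/b/ and /k/ are both stops), so this form is consistent with the same rule.
The trigger is the preceding segment, so the direction is progressive (perseverative).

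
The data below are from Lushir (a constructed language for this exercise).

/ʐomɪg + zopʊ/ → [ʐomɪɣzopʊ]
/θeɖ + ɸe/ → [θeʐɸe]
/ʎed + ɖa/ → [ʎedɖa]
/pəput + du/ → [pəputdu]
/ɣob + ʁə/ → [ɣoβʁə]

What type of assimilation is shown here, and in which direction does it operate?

The segment that alternates is /g/, which surfaces as [ɣ] when adjacent to /z/.
The change stop → fricative matches the manner of the following /z/, identifying this as manner assimilation.
Place and voice are unchanged, so the assimilation is partial, not total.
The other alternating forms pattern the same way: /ɖ/ → [ʐ] before /ɸ/ (stop → fricative, matching a fricative); /b/ → [β] before /ʁ/ (stop → fricative, matching a fricative) — only manner changes, and always toward the following segment.
Nothing changes in [ʎedɖa], [pəputdu]: there the adjacent consonants already agree in manner (/d/ and /ɖ/ are both stops; /t/ and /d/ are both stops), so these forms are consistent with the same rule.
Since the segment that changes precedes the conditioning segment, the assimilation is regressive.

regressive manner assimilation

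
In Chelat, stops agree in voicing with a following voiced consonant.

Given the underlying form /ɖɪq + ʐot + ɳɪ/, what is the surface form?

/q/ is a voiceless uvular stop. The following trigger /ʐ/ is voiced, so /q/ must become voiced as well.
Changing only its voicing to voiced gives [ɢ] — the voiced uvular stop.
The same rule applies at the second boundary: /t/ → [d] next to /ɳ/.

[ɖɪɢʐodɳɪ]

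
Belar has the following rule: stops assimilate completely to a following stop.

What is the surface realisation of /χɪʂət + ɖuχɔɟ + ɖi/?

/t/ is the segment targeted by the rule; it sits immediately before /ɖ/, so it assimilates completely and surfaces as [ɖ].
The same rule applies at the second boundary: /ɟ/ → [ɖ] next to /ɖ/.

[χɪʂəɖɖuχɔɖɖi]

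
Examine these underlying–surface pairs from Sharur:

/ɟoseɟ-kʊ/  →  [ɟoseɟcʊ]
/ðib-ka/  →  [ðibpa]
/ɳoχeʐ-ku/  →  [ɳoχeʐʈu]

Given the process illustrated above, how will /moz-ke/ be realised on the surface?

[mozte]

The data show progressive place assimilation: /k/ → [c] after /ɟ/; /k/ → [p] after /b/; /k/ → [ʈ] after /ʐ/. In each pair only place changes, matching the preceding consonant, while manner and voice stay constant.
/k/ is a voiceless velar stop. The preceding trigger /z/ is alveolar, so /k/ must become alveolar as well.
A voiceless alveolar stop is [t], so the surface segment is [t].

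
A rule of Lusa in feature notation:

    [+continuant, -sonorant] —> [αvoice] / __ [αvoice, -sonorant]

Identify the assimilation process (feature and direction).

The rule copies [voice] from the environment onto the target, so the assimilating feature is voicing.
Since the environment is written after the underscore, the trigger follows the target; the direction is regressive.

regressive voicing assimilation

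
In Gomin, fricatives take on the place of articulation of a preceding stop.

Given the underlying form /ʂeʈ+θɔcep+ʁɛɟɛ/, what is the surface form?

The rule targets /θ/ (voiceless dental fricative), which sits after the trigger /ʈ/ (retroflex).
Changing only its place to retroflex gives [ʂ] — the voiceless retroflex fricative.
At the second juncture, /ʁ/ likewise becomes [β] adjacent to /p/.

[ʂeʈʂɔcepβɛɟɛ]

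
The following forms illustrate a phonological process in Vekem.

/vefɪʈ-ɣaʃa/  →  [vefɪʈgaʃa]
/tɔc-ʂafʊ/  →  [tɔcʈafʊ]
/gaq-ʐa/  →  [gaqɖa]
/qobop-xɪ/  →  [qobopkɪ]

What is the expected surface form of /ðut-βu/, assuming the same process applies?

The data show progressive manner assimilation: /ɣ/ → [g] after /ʈ/; /ʂ/ → [ʈ] after /c/; /ʐ/ → [ɖ] after /q/; /x/ → [k] after /p/. In each pair only manner changes, matching the preceding consonant, while place and voice stay constant.
The rule targets /β/ (voiced bilabial fricative), which sits after the trigger /t/ (stop).
The voiced bilabial stop is [b], so /β/ → [b].

[ðutbu]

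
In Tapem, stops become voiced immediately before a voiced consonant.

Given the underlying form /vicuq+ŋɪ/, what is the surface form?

/q/ is a voiceless uvular stop. The following trigger /ŋ/ is voiced, so /q/ must become voiced as well.
The voiced uvular stop is [ɢ], so /q/ → [ɢ].

[vicuɢŋɪ]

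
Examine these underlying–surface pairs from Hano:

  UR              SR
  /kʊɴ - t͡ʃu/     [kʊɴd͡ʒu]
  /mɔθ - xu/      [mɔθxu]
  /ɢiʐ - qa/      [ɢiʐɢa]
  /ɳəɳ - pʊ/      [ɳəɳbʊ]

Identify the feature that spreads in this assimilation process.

voicing

Comparing underlying and surface forms, /t͡ʃ/ → [d͡ʒ] is the alternation; the neighbouring /ɴ/ is constant.
The change voiceless → voiced matches the voicing of the preceding /ɴ/, identifying this as voicing assimilation.
Checking the remaining alternations: /q/ → [ɢ] after /ʐ/ (voiceless → voiced, matching voiced); /p/ → [b] after /ɳ/ (voiceless → voiced, matching voiced) — only voicing changes, and always toward the preceding segment.
Nothing changes in [mɔθxu]: there the adjacent consonants already agree in voicing (/x/ and /θ/ are both voiceless), so this form is consistent with the same rule.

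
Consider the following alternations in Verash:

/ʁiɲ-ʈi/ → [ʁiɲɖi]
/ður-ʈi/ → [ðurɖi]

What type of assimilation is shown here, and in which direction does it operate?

The segment that alternates is /ʈ/, which surfaces as [ɖ] when adjacent to /ɲ/.
/ʈ/ is voiceless while /ɲ/ is voiced; the output [ɖ] is voiced, matching the trigger — so the feature that spreads is voicing.
Place and manner are unchanged, so the assimilation is partial, not total.
Checking the remaining alternation: /ʈ/ → [ɖ] after /r/ (voiceless → voiced, matching voiced) — only voicing changes, and always toward the preceding segment.
Since the segment that changes follows the conditioning segment, the assimilation is progressive.

progressive voicing assimilation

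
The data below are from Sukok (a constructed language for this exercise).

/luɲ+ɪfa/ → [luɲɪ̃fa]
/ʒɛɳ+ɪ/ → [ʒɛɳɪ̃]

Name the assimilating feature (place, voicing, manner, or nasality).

The vowel /ɪ/ surfaces as nasalised [ɪ̃] next to the preceding nasal /ɲ/ — it has acquired the [+nasal] feature of its neighbour.
The other form shows the same pattern: /ɪ/ → [ɪ̃] after /ɳ/ — each time a vowel is nasalised next to a preceding nasal.

nasality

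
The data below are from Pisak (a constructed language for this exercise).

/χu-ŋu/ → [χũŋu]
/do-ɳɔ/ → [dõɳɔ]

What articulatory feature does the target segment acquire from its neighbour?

nasality

The vowel /u/ surfaces as nasalised [ũ] next to the following nasal /ŋ/ — it has acquired the [+nasal] feature of its neighbour.
Likewise in the remaining data: /o/ → [õ] before /ɳ/ — each time a vowel is nasalised next to a following nasal.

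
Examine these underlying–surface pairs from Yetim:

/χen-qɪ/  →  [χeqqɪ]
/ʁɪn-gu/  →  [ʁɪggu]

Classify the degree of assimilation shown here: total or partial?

The segment that alternates is /n/, which surfaces as [q] when adjacent to /q/.
The output [q] is identical to the trigger /q/ — every feature (place, manner, voicing) has been copied — so this is total assimilation.
The remaining alternation confirms this: /n/ → [g] before /g/ — in each case the output is a copy of the following consonant.

total assimilation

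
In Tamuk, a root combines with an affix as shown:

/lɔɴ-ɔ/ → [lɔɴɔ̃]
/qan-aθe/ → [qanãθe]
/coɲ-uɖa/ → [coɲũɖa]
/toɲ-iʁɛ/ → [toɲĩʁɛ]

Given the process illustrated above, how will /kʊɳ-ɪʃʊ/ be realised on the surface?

[kʊɳɪ̃ʃʊ]

The data show progressive nasality assimilation (vowel nasalisation): /ɔ/ → [ɔ̃] after /ɴ/; /a/ → [ã] after /n/; /u/ → [ũ] after /ɲ/; /i/ → [ĩ] after /ɲ/ — a vowel is nasalised by an immediately preceding nasal consonant.
The vowel /ɪ/ is adjacent to the preceding nasal /ɳ/, so it acquires [+nasal] and surfaces as [ɪ̃].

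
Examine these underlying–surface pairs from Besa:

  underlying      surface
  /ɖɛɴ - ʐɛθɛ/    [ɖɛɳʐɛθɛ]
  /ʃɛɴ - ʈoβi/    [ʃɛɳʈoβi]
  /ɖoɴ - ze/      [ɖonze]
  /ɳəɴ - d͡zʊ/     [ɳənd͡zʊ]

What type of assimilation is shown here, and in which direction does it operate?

regressive place assimilation

The segment that alternates is /ɴ/, which surfaces as [ɳ] when adjacent to /ʐ/.
The change uvular → retroflex matches the place of the following /ʐ/, identifying this as place assimilation.
Manner and voice are unchanged, so the assimilation is partial, not total.
The other alternating forms pattern the same way: /ɴ/ → [ɳ] before /ʈ/ (uvular → retroflex, matching retroflex); /ɴ/ → [n] before /z/ (uvular → alveolar, matching alveolar); /ɴ/ → [n] before /d͡z/ (uvular → alveolar, matching alveolar) — only place changes, and always toward the following segment.
The trigger is the following segment, so the direction is regressive (anticipatory).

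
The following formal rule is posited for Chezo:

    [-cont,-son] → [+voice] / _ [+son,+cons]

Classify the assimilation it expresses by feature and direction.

The target ([-cont,-son], stops) acquires [+voice] next to a sonorant consonant ([+son,+cons]) — it takes on the voicing of its neighbour, so the feature that spreads is voicing.
Since the environment is written after the underscore, the trigger follows the target; the direction is regressive.

regressive voicing assimilation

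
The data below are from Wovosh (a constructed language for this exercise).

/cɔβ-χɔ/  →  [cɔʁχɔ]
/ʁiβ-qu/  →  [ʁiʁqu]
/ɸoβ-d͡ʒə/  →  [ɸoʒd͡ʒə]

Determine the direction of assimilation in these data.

The segment that alternates is /β/, which surfaces as [ʁ] when adjacent to /χ/.
The change bilabial → uvular matches the place of the following /χ/, identifying this as place assimilation.
The same holds elsewhere in the data: /β/ → [ʁ] before /q/ (bilabial → uvular, matching uvular); /β/ → [ʒ] before /d͡ʒ/ (bilabial → postalveolar, matching postalveolar) — only place changes, and always toward the following segment.
Since the segment that changes precedes the conditioning segment, the assimilation is regressive.

regressive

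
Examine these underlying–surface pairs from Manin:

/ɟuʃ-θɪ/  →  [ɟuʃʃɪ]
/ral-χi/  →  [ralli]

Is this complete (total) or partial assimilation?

The segment that alternates is /χ/, which surfaces as [l] when adjacent to /l/.
The output [l] is identical to the trigger /l/ — every feature (place, manner, voicing) has been copied — so this is total assimilation.
The remaining alternation confirms this: /θ/ → [ʃ] after /ʃ/ — in each case the output is a copy of the preceding consonant.

total assimilation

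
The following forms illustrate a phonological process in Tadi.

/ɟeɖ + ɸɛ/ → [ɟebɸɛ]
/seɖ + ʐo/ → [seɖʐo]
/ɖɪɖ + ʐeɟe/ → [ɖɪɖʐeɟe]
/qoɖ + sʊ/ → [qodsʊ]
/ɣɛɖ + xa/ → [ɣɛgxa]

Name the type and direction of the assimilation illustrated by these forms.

The segment that alternates is /ɖ/, which surfaces as [b] when adjacent to /ɸ/.
The change retroflex → bilabial matches the place of the following /ɸ/, identifying this as place assimilation.
Manner and voice are unchanged, so the assimilation is partial, not total.
The same holds elsewhere in the data: /ɖ/ → [d] before /s/ (retroflex → alveolar, matching alveolar); /ɖ/ → [g] before /x/ (retroflex → velar, matching velar) — only place changes, and always toward the following segment.
Nothing changes in [seɖʐo], [ɖɪɖʐeɟe]: there the adjacent consonants already agree in place (/ɖ/ and /ʐ/ are both retroflex; /ɖ/ and /ʐ/ are both retroflex), so these forms are consistent with the same rule.
Since the segment that changes precedes the conditioning segment, the assimilation is regressive.

regressive place assimilation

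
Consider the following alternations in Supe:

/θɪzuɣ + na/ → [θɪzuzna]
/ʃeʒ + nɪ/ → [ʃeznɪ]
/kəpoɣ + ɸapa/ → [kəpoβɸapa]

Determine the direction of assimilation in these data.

Underlying /ɣ/ is realised as [z] next to /n/; /n/ itself does not change.
/ɣ/ is velar while /n/ is alveolar; the output [z] is alveolar, matching the trigger — so the feature that spreads is place.
The other alternating forms pattern the same way: /ʒ/ → [z] before /n/ (postalveolar → alveolar, matching alveolar); /ɣ/ → [β] before /ɸ/ (velar → bilabial, matching bilabial) — only place changes, and always toward the following segment.
The trigger is the following segment, so the direction is regressive (anticipatory).

regressive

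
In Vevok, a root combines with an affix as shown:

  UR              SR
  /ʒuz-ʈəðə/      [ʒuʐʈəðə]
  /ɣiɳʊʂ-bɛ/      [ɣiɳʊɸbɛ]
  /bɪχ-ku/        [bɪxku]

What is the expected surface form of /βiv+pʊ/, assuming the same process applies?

[βiβpʊ]

The data show regressive place assimilation: /z/ → [ʐ] before /ʈ/; /ʂ/ → [ɸ] before /b/; /χ/ → [x] before /k/. In each pair only place changes, matching the following consonant, while manner and voice stay constant.
The rule targets /v/ (voiced labiodental fricative), which sits before the trigger /p/ (bilabial).
The voiced bilabial fricative is [β], so /v/ → [β].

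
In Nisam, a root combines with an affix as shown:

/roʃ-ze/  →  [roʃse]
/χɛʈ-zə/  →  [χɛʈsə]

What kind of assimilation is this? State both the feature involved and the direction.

progressive voicing assimilation

Underlying /z/ is realised as [s] next to /ʃ/; /ʃ/ itself does not change.
The change voiced → voiceless matches the voicing of the preceding /ʃ/, identifying this as voicing assimilation.
Place and manner are unchanged, so the assimilation is partial, not total.
The same holds elsewhere in the data: /z/ → [s] after /ʈ/ (voiced → voiceless, matching voiceless) — only voicing changes, and always toward the preceding segment.
Since the segment that changes follows the conditioning segment, the assimilation is progressive.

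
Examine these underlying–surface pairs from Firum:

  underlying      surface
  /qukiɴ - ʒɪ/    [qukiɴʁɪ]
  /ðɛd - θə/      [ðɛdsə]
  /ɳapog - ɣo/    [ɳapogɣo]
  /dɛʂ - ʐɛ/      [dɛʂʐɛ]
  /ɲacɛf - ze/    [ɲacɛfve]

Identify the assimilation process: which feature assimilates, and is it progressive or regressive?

Comparing underlying and surface forms, /ʒ/ → [ʁ] is the alternation; the neighbouring /ɴ/ is constant.
/ʒ/ is postalveolar while /ɴ/ is uvular; the output [ʁ] is uvular, matching the trigger — so the feature that spreads is place.
Manner and voice are unchanged, so the assimilation is partial, not total.
Checking the remaining alternations: /θ/ → [s] after /d/ (dental → alveolar, matching alveolar); /z/ → [v] after /f/ (alveolar → labiodental, matching labiodental) — only place changes, and always toward the preceding segment.
No alternation appears in [ɳapogɣo], [dɛʂʐɛ]: there the adjacent consonants already agree in place (/ɣ/ and /g/ are both velar; /ʐ/ and /ʂ/ are both retroflex), so these forms are consistent with the same rule.
The trigger is the preceding segment, so the direction is progressive (perseverative).

progressive place assimilation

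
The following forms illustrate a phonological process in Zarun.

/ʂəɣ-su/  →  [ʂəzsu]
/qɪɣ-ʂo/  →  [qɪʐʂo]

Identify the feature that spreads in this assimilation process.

place

Underlying /ɣ/ is realised as [z] next to /s/; /s/ itself does not change.
The change velar → alveolar matches the place of the following /s/, identifying this as place assimilation.
The same holds elsewhere in the data: /ɣ/ → [ʐ] before /ʂ/ (velar → retroflex, matching retroflex) — only place changes, and always toward the following segment.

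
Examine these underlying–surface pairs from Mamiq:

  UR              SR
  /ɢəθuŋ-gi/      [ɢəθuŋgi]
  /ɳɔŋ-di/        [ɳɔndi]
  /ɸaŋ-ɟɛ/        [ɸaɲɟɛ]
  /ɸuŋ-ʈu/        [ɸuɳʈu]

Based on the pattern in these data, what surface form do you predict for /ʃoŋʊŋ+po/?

The data show regressive place assimilation: /ŋ/ → [n] before /d/; /ŋ/ → [ɲ] before /ɟ/; /ŋ/ → [ɳ] before /ʈ/. In each pair only place changes, matching the following consonant, while manner and voice stay constant.
Nothing changes in [ɢəθuŋgi]: there the adjacent consonants already agree in place (/ŋ/ and /g/ are both velar), so this form is consistent with the same rule.
The rule targets /ŋ/ (voiced velar nasal), which sits before the trigger /p/ (bilabial).
A voiced bilabial nasal is [m], so the surface segment is [m].

[ʃoŋʊmpo]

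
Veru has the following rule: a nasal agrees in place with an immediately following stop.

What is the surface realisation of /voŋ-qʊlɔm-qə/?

[voɴqʊlɔɴqə]

/ŋ/ is a voiced velar nasal. The following trigger /q/ is uvular, so /ŋ/ must become uvular as well.
A voiced uvular nasal is [ɴ], so the surface segment is [ɴ].
The same rule applies at the second boundary: /m/ → [ɴ] next to /q/.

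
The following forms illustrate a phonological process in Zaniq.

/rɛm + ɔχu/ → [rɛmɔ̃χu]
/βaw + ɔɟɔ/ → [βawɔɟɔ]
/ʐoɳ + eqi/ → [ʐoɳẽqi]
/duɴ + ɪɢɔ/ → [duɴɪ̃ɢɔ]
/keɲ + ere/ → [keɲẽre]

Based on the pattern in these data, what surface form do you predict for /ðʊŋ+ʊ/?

The data show progressive nasality assimilation (vowel nasalisation): /ɔ/ → [ɔ̃] after /m/; /e/ → [ẽ] after /ɳ/; /ɪ/ → [ɪ̃] after /ɴ/; /e/ → [ẽ] after /ɲ/ — a vowel is nasalised by an immediately preceding nasal consonant.
No change occurs in [βawɔɟɔ] because the vowel at the boundary is adjacent to an oral consonant, not a nasal (/ɔ/ next to /w/).
/ʊ/ sits next to the nasal /ŋ/ and is therefore nasalised to [ʊ̃].

[ðʊŋʊ̃]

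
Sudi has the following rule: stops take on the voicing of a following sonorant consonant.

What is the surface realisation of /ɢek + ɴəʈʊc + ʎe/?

[ɢegɴəʈʊɟʎe]

The rule targets /k/ (voiceless velar stop), which sits before the trigger /ɴ/ (voiced).
Changing only its voicing to voiced gives [g] — the voiced velar stop.
At the second juncture, /c/ likewise becomes [ɟ] adjacent to /ʎ/.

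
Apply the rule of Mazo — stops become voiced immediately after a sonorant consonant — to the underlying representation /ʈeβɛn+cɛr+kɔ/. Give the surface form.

/c/ is a voiceless palatal stop. The preceding trigger /n/ is voiced, so /c/ must become voiced as well.
A voiced palatal stop is [ɟ], so the surface segment is [ɟ].
The same rule applies at the second boundary: /k/ → [g] next to /r/.

[ʈeβɛnɟɛrgɔ]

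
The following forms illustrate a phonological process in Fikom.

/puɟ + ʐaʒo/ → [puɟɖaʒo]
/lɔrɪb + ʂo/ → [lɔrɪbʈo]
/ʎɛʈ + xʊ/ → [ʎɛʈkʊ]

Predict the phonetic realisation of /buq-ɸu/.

The data show progressive manner assimilation: /ʐ/ → [ɖ] after /ɟ/; /ʂ/ → [ʈ] after /b/; /x/ → [k] after /ʈ/. In each pair only manner changes, matching the preceding consonant, while place and voice stay constant.
The rule targets /ɸ/ (voiceless bilabial fricative), which sits after the trigger /q/ (stop).
The voiceless bilabial stop is [p], so /ɸ/ → [p].

[buqpu]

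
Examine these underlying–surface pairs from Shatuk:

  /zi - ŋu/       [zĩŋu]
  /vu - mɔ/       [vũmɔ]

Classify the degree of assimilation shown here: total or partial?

The vowel /i/ surfaces as nasalised [ĩ] next to the following nasal /ŋ/ — it has acquired the [+nasal] feature of its neighbour.
Likewise in the remaining data: /u/ → [ũ] before /m/ — each time a vowel is nasalised next to a following nasal.

partial assimilation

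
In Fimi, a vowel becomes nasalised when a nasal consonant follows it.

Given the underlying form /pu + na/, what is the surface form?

[pũna]

/u/ sits next to the nasal /n/ and is therefore nasalised to [ũ].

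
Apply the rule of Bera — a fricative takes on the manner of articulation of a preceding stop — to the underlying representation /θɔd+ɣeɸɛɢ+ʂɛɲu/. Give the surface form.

/ɣ/ is a voiced velar fricative. The preceding trigger /d/ is a stop, so /ɣ/ must become a stop as well.
The voiced velar stop is [g], so /ɣ/ → [g].
At the second juncture, /ʂ/ likewise becomes [ʈ] adjacent to /ɢ/.

[θɔdgeɸɛɢʈɛɲu]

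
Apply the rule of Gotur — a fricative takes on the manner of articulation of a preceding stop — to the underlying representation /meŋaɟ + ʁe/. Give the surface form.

/ʁ/ is a voiced uvular fricative. The preceding trigger /ɟ/ is a stop, so /ʁ/ must become a stop as well.
A voiced uvular stop is [ɢ], so the surface segment is [ɢ].

[meŋaɟɢe]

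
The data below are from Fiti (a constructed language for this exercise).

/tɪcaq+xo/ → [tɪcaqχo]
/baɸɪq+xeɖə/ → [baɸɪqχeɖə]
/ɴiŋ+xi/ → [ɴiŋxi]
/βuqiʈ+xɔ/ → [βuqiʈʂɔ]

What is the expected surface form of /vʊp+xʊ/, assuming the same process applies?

The data show progressive place assimilation: /x/ → [χ] after /q/; /x/ → [ʂ] after /ʈ/. In each pair only place changes, matching the preceding consonant, while manner and voice stay constant.
Nothing changes in [ɴiŋxi]: there the adjacent consonants already agree in place (/x/ and /ŋ/ are both velar), so this form is consistent with the same rule.
/x/ is a voiceless velar fricative. The preceding trigger /p/ is bilabial, so /x/ must become bilabial as well.
The voiceless bilabial fricative is [ɸ], so /x/ → [ɸ].

[vʊpɸʊ]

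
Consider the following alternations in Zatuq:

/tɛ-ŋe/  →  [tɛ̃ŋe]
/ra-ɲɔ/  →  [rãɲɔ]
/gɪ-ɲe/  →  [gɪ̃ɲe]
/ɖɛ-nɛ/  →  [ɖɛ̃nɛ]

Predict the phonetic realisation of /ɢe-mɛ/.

[ɢẽmɛ]

The data show regressive nasality assimilation (vowel nasalisation): /ɛ/ → [ɛ̃] before /ŋ/; /a/ → [ã] before /ɲ/; /ɪ/ → [ɪ̃] before /ɲ/; /ɛ/ → [ɛ̃] before /n/ — a vowel is nasalised by an immediately following nasal consonant.
/e/ sits next to the nasal /m/ and is therefore nasalised to [ẽ].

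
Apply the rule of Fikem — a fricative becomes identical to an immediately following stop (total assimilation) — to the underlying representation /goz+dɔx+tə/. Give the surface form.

/z/ is the segment targeted by the rule; it sits immediately before /d/, so it assimilates completely and surfaces as [d].
The same rule applies at the second boundary: /x/ → [t] next to /t/.

[goddɔttə]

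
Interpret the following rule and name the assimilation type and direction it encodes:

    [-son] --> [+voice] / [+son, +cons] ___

The structural change is [+voice], and the conditioning segment [+son, +cons] (a sonorant consonant) is itself voiced, so the target comes to share the voicing of its neighbour — voicing assimilation.
The conditioning segment sits to the left of the focus bar, meaning the trigger precedes the segment that changes — progressive assimilation.

progressive voicing assimilation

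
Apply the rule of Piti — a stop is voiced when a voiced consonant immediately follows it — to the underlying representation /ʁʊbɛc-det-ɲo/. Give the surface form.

The rule targets /c/ (voiceless palatal stop), which sits before the trigger /d/ (voiced).
Changing only its voicing to voiced gives [ɟ] — the voiced palatal stop.
At the second juncture, /t/ likewise becomes [d] adjacent to /ɲ/.

[ʁʊbɛɟdedɲo]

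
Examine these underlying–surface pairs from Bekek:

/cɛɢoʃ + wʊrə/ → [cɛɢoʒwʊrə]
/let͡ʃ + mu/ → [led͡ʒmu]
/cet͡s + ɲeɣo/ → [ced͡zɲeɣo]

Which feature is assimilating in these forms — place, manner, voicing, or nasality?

The segment that alternates is /ʃ/, which surfaces as [ʒ] when adjacent to /w/.
The change voiceless → voiced matches the voicing of the following /w/, identifying this as voicing assimilation.
The other alternating forms pattern the same way: /t͡ʃ/ → [d͡ʒ] before /m/ (voiceless → voiced, matching voiced); /t͡s/ → [d͡z] before /ɲ/ (voiceless → voiced, matching voiced) — only voicing changes, and always toward the following segment.

voicing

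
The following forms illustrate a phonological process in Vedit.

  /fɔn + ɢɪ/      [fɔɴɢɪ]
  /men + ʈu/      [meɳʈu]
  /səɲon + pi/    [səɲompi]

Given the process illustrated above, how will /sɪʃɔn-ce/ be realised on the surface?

The data show regressive place assimilation: /n/ → [ɴ] before /ɢ/; /n/ → [ɳ] before /ʈ/; /n/ → [m] before /p/. In each pair only place changes, matching the following consonant, while manner and voice stay constant.
The rule targets /n/ (voiced alveolar nasal), which sits before the trigger /c/ (palatal).
The voiced palatal nasal is [ɲ], so /n/ → [ɲ].

[sɪʃɔɲce]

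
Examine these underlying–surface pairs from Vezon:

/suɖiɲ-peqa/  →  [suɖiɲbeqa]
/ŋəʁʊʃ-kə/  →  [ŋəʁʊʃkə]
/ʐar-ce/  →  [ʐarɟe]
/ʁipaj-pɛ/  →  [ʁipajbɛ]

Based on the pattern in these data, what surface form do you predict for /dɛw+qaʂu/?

The data show progressive voicing assimilation: /p/ → [b] after /ɲ/; /c/ → [ɟ] after /r/; /p/ → [b] after /j/. In each pair only voicing changes, matching the preceding consonant, while place and manner stay constant.
Nothing changes in [ŋəʁʊʃkə]: there the adjacent consonants already agree in voicing (/k/ and /ʃ/ are both voiceless), so this form is consistent with the same rule.
/q/ is a voiceless uvular stop. The preceding trigger /w/ is voiced, so /q/ must become voiced as well.
The voiced uvular stop is [ɢ], so /q/ → [ɢ].

[dɛwɢaʂu]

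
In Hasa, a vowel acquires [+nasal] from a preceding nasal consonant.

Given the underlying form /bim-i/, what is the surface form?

/i/ sits next to the nasal /m/ and is therefore nasalised to [ĩ].

[bimĩ]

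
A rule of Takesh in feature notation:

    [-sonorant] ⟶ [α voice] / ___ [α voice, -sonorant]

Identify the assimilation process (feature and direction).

The rule copies [voice] from the environment onto the target, so the assimilating feature is voicing.
Since the environment is written after the underscore, the trigger follows the target; the direction is regressive.

regressive voicing assimilation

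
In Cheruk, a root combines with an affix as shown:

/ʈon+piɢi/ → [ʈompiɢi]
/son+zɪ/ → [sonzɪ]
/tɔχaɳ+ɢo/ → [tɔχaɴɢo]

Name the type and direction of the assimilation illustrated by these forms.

regressive place assimilation

The segment that alternates is /n/, which surfaces as [m] when adjacent to /p/.
The change alveolar → bilabial matches the place of the following /p/, identifying this as place assimilation.
Manner and voice are unchanged, so the assimilation is partial, not total.
The same holds elsewhere in the data: /ɳ/ → [ɴ] before /ɢ/ (retroflex → uvular, matching uvular) — only place changes, and always toward the following segment.
No alternation appears in [sonzɪ]: there the adjacent consonants already agree in place (/n/ and /z/ are both alveolar), so this form is consistent with the same rule.
The trigger is the following segment, so the direction is regressive (anticipatory).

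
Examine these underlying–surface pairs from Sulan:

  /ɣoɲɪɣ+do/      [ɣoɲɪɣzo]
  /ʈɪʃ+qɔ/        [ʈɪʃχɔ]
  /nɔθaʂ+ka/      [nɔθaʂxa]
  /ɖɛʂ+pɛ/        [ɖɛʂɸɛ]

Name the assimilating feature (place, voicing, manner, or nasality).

Underlying /d/ is realised as [z] next to /ɣ/; /ɣ/ itself does not change.
The change stop → fricative matches the manner of the preceding /ɣ/, identifying this as manner assimilation.
Checking the remaining alternations: /q/ → [χ] after /ʃ/ (stop → fricative, matching a fricative); /k/ → [x] after /ʂ/ (stop → fricative, matching a fricative); /p/ → [ɸ] after /ʂ/ (stop → fricative, matching a fricative) — only manner changes, and always toward the preceding segment.

manner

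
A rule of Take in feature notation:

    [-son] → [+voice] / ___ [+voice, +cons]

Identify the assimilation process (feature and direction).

regressive voicing assimilation

The structural change is [+voice], and the conditioning segment [+voice, +cons] (a voiced consonant) is itself voiced, so the target comes to share the voicing of its neighbour — voicing assimilation.
Since the environment is written after the underscore, the trigger follows the target; the direction is regressive.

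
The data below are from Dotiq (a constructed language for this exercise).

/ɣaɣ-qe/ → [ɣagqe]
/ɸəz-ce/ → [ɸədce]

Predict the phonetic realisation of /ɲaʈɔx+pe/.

[ɲaʈɔkpe]

The data show regressive manner assimilation: /ɣ/ → [g] before /q/; /z/ → [d] before /c/. In each pair only manner changes, matching the following consonant, while place and voice stay constant.
The rule targets /x/ (voiceless velar fricative), which sits before the trigger /p/ (stop).
Changing only its manner to stop gives [k] — the voiceless velar stop.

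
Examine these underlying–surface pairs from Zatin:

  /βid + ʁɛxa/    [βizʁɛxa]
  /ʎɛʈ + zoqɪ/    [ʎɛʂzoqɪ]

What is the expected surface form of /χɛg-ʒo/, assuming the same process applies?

The data show regressive manner assimilation: /d/ → [z] before /ʁ/; /ʈ/ → [ʂ] before /z/. In each pair only manner changes, matching the following consonant, while place and voice stay constant.
/g/ is a voiced velar stop. The following trigger /ʒ/ is a fricative, so /g/ must become a fricative as well.
The voiced velar fricative is [ɣ], so /g/ → [ɣ].

[χɛɣʒo]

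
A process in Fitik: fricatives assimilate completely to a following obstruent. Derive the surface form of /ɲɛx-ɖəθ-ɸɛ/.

/x/ is the segment targeted by the rule; it sits immediately before /ɖ/, so it assimilates completely and surfaces as [ɖ].
The same rule applies at the second boundary: /θ/ → [ɸ] next to /ɸ/.

[ɲɛɖɖəɸɸɛ]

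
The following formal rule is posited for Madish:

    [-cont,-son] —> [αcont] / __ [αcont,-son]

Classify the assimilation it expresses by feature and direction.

The rule copies [cont] (continuancy) from the environment onto the target stops; since [±cont] encodes the stop/fricative manner contrast, the assimilating dimension is manner.
The conditioning segment sits to the right of the focus bar, meaning the trigger follows the segment that changes — regressive assimilation.

regressive manner assimilation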